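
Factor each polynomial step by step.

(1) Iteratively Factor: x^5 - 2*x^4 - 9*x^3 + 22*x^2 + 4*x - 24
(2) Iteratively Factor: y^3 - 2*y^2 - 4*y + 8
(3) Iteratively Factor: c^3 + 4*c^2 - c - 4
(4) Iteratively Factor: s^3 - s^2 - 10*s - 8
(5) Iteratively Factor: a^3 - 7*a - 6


(1) = (x + 3)*(x^4 - 5*x^3 + 6*x^2 + 4*x - 8) = (x - 2)*(x + 3)*(x^3 - 3*x^2 + 4) = (x - 2)*(x + 1)*(x + 3)*(x^2 - 4*x + 4) = (x - 2)^2*(x + 1)*(x + 3)*(x - 2)
(2) = (y - 2)*(y^2 - 4) = (y - 2)^2*(y + 2)
(3) = (c + 4)*(c^2 - 1) = (c + 1)*(c + 4)*(c - 1)
(4) = (s + 1)*(s^2 - 2*s - 8) = (s - 4)*(s + 1)*(s + 2)
(5) = (a + 1)*(a^2 - a - 6) = (a + 1)*(a + 2)*(a - 3)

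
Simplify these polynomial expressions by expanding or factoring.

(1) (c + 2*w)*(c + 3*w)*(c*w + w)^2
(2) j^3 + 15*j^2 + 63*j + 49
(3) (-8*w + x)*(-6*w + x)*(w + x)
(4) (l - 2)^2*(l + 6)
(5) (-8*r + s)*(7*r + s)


(1) = c^4*w^2 + 5*c^3*w^3 + 2*c^3*w^2 + 6*c^2*w^4 + 10*c^2*w^3 + c^2*w^2 + 12*c*w^4 + 5*c*w^3 + 6*w^4
(2) = (j + 1)*(j + 7)^2
(3) = 48*w^3 + 34*w^2*x - 13*w*x^2 + x^3
(4) = l^3 + 2*l^2 - 20*l + 24
(5) = -56*r^2 - r*s + s^2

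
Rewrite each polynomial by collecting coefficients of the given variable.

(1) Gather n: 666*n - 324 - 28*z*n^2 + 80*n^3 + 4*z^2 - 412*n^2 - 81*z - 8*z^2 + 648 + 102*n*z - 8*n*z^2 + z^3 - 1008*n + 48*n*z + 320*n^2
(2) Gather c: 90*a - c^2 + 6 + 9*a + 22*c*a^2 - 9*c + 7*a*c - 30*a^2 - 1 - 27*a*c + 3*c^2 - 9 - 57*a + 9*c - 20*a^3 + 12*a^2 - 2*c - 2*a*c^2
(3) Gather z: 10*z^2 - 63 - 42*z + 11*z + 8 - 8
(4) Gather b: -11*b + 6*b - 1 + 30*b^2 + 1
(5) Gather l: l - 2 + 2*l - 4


(1) = 80*n^3 + n^2*(-28*z - 92) + n*(-8*z^2 + 150*z - 342) + z^3 - 4*z^2 - 81*z + 324
(2) = -20*a^3 - 18*a^2 + 42*a + c^2*(2 - 2*a) + c*(22*a^2 - 20*a - 2) - 4
(3) = 10*z^2 - 31*z - 63
(4) = 30*b^2 - 5*b
(5) = 3*l - 6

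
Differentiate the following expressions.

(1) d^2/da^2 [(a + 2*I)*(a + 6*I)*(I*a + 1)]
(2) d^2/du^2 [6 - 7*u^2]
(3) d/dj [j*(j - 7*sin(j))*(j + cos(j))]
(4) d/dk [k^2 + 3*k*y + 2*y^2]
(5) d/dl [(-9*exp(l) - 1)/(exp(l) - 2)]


(1) = 6*I*a - 14
(2) = -14
(3) = -j*(j - 7*sin(j))*(sin(j) - 1) - j*(j + cos(j))*(7*cos(j) - 1) + (j - 7*sin(j))*(j + cos(j))
(4) = 2*k + 3*y
(5) = 19*exp(l)/(exp(l) - 2)^2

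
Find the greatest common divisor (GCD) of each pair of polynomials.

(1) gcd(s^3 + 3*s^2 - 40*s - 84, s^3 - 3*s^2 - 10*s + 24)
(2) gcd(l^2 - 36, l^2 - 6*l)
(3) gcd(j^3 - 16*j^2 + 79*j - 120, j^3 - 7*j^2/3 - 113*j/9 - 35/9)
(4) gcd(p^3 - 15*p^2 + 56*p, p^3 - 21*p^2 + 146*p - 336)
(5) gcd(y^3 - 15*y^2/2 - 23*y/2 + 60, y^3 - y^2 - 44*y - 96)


(1) = 1
(2) = gcd((l - 6)*(l + 6), l*(l - 6)) = l - 6
(3) = gcd((j - 8)*(j - 5)*(j - 3), (j - 5)*(j + 1/3)*(j + 7/3)) = j - 5
(4) = gcd(p*(p - 8)*(p - 7), (p - 8)*(p - 7)*(p - 6)) = p^2 - 15*p + 56
(5) = y^2 - 5*y - 24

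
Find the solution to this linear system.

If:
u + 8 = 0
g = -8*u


Then:
g = 64
u = -8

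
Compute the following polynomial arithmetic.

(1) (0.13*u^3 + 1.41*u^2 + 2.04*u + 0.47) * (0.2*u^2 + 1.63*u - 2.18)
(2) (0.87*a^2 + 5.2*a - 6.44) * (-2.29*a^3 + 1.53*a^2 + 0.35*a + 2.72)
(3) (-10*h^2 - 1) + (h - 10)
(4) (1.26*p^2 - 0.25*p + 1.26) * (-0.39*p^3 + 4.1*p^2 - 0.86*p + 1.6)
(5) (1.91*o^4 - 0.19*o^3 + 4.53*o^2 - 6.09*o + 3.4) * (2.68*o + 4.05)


(1) = 0.026*u^5 + 0.4939*u^4 + 2.4229*u^3 + 0.3454*u^2 - 3.6811*u - 1.0246
(2) = -1.9923*a^5 - 10.5769*a^4 + 23.0081*a^3 - 5.6668*a^2 + 11.89*a - 17.5168
(3) = -10*h^2 + h - 11
(4) = -0.4914*p^5 + 5.2635*p^4 - 2.6*p^3 + 7.397*p^2 - 1.4836*p + 2.016
(5) = 5.1188*o^5 + 7.2263*o^4 + 11.3709*o^3 + 2.0253*o^2 - 15.5525*o + 13.77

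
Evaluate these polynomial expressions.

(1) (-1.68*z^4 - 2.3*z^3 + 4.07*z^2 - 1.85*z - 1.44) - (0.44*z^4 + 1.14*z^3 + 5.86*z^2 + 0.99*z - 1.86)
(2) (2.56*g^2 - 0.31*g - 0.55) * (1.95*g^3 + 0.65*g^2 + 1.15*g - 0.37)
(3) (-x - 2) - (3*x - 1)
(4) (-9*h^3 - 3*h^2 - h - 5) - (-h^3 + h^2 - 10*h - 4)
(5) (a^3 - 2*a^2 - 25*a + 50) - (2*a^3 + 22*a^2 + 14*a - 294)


(1) = -2.12*z^4 - 3.44*z^3 - 1.79*z^2 - 2.84*z + 0.42
(2) = 4.992*g^5 + 1.0595*g^4 + 1.67*g^3 - 1.6612*g^2 - 0.5178*g + 0.2035
(3) = -4*x - 1
(4) = -8*h^3 - 4*h^2 + 9*h - 1
(5) = -a^3 - 24*a^2 - 39*a + 344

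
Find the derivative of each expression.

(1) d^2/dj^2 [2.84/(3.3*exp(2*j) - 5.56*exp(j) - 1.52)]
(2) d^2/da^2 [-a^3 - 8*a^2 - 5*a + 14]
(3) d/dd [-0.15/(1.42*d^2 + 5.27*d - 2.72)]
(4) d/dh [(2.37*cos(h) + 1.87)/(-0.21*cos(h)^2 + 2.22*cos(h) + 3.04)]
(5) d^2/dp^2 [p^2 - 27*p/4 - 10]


(1) = ((15.7904 - 37.488*exp(j))*(-3.3*exp(2*j) + 5.56*exp(j) + 1.52) - 2.84*(6.6*exp(j) - 5.56)*(13.2*exp(j) - 11.12)*exp(j))*exp(j)/(-3.3*exp(2*j) + 5.56*exp(j) + 1.52)^3
(2) = -6*a - 16
(3) = (0.426*d + 0.7905)/(1.42*d^2 + 5.27*d - 2.72)^2
(4) = (0.4977*sin(h)^2 - 0.7854*cos(h) - 3.5511)*sin(h)/(-0.21*cos(h)^2 + 2.22*cos(h) + 3.04)^2
(5) = 2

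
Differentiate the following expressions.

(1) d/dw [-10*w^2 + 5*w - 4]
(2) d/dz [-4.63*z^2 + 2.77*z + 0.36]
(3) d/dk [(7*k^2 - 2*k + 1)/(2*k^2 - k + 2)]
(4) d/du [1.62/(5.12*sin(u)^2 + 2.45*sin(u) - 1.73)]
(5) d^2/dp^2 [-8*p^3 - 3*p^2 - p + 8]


(1) = 5 - 20*w
(2) = 2.77 - 9.26*z
(3) = 3*(-k^2 + 8*k - 1)/(4*k^4 - 4*k^3 + 9*k^2 - 4*k + 4)
(4) = -(16.5888*sin(u) + 3.969)*cos(u)/(5.12*sin(u)^2 + 2.45*sin(u) - 1.73)^2
(5) = -48*p - 6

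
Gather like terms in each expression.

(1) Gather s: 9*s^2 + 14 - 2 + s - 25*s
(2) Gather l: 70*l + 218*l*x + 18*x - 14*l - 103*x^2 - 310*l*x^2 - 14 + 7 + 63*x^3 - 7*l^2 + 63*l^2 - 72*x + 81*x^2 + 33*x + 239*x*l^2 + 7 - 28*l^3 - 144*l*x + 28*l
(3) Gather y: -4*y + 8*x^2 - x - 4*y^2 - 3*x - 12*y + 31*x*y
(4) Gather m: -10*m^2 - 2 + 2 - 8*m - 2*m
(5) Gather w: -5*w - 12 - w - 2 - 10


(1) = 9*s^2 - 24*s + 12
(2) = -28*l^3 + l^2*(239*x + 56) + l*(-310*x^2 + 74*x + 84) + 63*x^3 - 22*x^2 - 21*x
(3) = 8*x^2 - 4*x - 4*y^2 + y*(31*x - 16)
(4) = -10*m^2 - 10*m
(5) = -6*w - 24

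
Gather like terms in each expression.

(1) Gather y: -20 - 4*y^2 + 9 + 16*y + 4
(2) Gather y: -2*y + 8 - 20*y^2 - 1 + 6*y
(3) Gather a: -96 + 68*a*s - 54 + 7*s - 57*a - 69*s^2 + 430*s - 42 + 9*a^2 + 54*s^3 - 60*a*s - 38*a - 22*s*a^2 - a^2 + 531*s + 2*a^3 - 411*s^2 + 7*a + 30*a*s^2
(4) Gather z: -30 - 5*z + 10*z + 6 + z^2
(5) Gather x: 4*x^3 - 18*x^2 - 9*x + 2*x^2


(1) = -4*y^2 + 16*y - 7
(2) = -20*y^2 + 4*y + 7
(3) = 2*a^3 + a^2*(8 - 22*s) + a*(30*s^2 + 8*s - 88) + 54*s^3 - 480*s^2 + 968*s - 192
(4) = z^2 + 5*z - 24
(5) = 4*x^3 - 16*x^2 - 9*x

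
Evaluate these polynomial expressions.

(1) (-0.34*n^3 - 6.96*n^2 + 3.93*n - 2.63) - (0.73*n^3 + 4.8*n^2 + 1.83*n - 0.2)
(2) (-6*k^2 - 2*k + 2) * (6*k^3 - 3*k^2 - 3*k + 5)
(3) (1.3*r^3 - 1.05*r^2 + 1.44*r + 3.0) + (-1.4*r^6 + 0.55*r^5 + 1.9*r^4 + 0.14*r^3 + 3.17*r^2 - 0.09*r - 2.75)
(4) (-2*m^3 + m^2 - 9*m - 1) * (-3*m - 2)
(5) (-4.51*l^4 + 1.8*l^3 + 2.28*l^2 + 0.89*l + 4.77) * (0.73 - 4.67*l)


(1) = -1.07*n^3 - 11.76*n^2 + 2.1*n - 2.43
(2) = -36*k^5 + 6*k^4 + 36*k^3 - 30*k^2 - 16*k + 10
(3) = -1.4*r^6 + 0.55*r^5 + 1.9*r^4 + 1.44*r^3 + 2.12*r^2 + 1.35*r + 0.25
(4) = 6*m^4 + m^3 + 25*m^2 + 21*m + 2
(5) = 21.0617*l^5 - 11.6983*l^4 - 9.3336*l^3 - 2.4919*l^2 - 21.6262*l + 3.4821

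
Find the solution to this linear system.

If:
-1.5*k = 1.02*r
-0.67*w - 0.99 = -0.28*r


Then:
k = -1.62714285714286*w - 2.40428571428571
r = 2.39285714285714*w + 3.53571428571429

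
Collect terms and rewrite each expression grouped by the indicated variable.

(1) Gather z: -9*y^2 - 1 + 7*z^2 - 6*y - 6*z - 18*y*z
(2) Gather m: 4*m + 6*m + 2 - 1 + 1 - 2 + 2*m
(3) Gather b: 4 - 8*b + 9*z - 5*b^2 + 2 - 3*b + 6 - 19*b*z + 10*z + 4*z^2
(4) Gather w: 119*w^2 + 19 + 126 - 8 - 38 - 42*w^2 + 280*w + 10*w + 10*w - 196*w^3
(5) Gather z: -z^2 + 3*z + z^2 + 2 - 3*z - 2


(1) = -9*y^2 - 6*y + 7*z^2 + z*(-18*y - 6) - 1
(2) = 12*m
(3) = -5*b^2 + b*(-19*z - 11) + 4*z^2 + 19*z + 12
(4) = -196*w^3 + 77*w^2 + 300*w + 99
(5) = 0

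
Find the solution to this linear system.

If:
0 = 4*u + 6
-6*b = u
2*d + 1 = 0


Then:
b = 1/4
d = -1/2
u = -3/2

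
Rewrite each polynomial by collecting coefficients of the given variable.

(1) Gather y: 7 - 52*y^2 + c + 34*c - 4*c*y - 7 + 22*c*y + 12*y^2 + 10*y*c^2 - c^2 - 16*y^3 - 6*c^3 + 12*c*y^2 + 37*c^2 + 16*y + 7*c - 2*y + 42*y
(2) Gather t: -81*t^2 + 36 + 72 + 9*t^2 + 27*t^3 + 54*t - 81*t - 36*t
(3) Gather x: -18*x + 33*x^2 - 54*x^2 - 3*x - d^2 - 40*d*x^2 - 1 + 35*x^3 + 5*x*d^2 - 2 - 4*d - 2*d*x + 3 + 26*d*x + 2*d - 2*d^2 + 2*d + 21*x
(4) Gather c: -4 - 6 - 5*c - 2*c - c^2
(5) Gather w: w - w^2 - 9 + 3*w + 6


(1) = -6*c^3 + 36*c^2 + 42*c - 16*y^3 + y^2*(12*c - 40) + y*(10*c^2 + 18*c + 56)
(2) = 27*t^3 - 72*t^2 - 63*t + 108
(3) = -3*d^2 + 35*x^3 + x^2*(-40*d - 21) + x*(5*d^2 + 24*d)
(4) = -c^2 - 7*c - 10
(5) = -w^2 + 4*w - 3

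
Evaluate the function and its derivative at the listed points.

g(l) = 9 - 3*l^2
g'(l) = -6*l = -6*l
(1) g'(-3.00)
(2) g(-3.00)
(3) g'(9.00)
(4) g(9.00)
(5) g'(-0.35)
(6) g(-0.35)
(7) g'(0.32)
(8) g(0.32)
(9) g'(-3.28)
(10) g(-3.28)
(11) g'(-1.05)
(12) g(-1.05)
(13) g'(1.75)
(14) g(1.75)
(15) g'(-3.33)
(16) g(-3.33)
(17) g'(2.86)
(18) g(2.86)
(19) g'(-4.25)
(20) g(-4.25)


(1) = 18.00
(2) = -18.00
(3) = -54.00
(4) = -234.00
(5) = 2.10
(6) = 8.63
(7) = -1.92
(8) = 8.69
(9) = 19.68
(10) = -23.28
(11) = 6.30
(12) = 5.69
(13) = -10.50
(14) = -0.19
(15) = 19.98
(16) = -24.27
(17) = -17.16
(18) = -15.54
(19) = 25.50
(20) = -45.19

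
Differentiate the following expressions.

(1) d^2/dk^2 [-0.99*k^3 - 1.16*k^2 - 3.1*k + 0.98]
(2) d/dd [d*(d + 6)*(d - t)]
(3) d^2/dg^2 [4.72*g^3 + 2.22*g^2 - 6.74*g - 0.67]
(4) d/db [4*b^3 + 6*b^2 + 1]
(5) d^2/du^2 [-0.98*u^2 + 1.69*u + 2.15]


(1) = -5.94*k - 2.32
(2) = d*(d + 6) + d*(d - t) + (d + 6)*(d - t)
(3) = 28.32*g + 4.44
(4) = 12*b*(b + 1)
(5) = -1.96000000000000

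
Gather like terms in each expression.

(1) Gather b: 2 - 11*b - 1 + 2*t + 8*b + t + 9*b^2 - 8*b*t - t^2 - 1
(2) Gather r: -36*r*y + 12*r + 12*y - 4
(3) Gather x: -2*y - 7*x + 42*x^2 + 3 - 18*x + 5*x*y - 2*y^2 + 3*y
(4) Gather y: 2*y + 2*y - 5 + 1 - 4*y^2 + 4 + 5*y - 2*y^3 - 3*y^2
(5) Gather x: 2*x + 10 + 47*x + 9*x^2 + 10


(1) = 9*b^2 + b*(-8*t - 3) - t^2 + 3*t
(2) = r*(12 - 36*y) + 12*y - 4
(3) = 42*x^2 + x*(5*y - 25) - 2*y^2 + y + 3
(4) = -2*y^3 - 7*y^2 + 9*y
(5) = 9*x^2 + 49*x + 20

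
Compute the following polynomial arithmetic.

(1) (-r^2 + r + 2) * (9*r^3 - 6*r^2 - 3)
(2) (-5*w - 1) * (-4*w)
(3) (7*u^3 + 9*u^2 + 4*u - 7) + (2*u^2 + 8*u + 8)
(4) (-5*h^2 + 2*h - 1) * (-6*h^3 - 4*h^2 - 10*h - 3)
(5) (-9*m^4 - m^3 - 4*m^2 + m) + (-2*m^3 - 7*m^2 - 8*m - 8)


(1) = -9*r^5 + 15*r^4 + 12*r^3 - 9*r^2 - 3*r - 6
(2) = 20*w^2 + 4*w
(3) = 7*u^3 + 11*u^2 + 12*u + 1
(4) = 30*h^5 + 8*h^4 + 48*h^3 - h^2 + 4*h + 3
(5) = -9*m^4 - 3*m^3 - 11*m^2 - 7*m - 8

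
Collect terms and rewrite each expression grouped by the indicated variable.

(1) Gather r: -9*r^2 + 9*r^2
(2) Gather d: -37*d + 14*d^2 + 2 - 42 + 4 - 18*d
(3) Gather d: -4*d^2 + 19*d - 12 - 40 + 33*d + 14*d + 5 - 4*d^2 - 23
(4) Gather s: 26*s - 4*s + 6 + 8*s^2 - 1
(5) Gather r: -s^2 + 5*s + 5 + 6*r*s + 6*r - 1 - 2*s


(1) = 0
(2) = 14*d^2 - 55*d - 36
(3) = -8*d^2 + 66*d - 70
(4) = 8*s^2 + 22*s + 5
(5) = r*(6*s + 6) - s^2 + 3*s + 4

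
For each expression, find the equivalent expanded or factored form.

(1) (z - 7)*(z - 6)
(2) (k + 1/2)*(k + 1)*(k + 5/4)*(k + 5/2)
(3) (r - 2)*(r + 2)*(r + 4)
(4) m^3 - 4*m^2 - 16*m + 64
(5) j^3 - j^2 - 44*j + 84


(1) = z^2 - 13*z + 42
(2) = k^4 + 21*k^3/4 + 37*k^2/4 + 105*k/16 + 25/16
(3) = r^3 + 4*r^2 - 4*r - 16
(4) = (m - 4)^2*(m + 4)
(5) = (j - 6)*(j - 2)*(j + 7)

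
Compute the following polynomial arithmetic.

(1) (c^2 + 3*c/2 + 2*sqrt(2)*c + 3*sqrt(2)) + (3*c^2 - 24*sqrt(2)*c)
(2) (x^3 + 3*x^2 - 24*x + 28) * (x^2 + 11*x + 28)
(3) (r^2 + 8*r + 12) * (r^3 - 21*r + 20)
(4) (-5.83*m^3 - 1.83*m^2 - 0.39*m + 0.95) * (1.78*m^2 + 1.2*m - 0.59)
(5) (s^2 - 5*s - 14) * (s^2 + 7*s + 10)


(1) = 4*c^2 - 22*sqrt(2)*c + 3*c/2 + 3*sqrt(2)
(2) = x^5 + 14*x^4 + 37*x^3 - 152*x^2 - 364*x + 784
(3) = r^5 + 8*r^4 - 9*r^3 - 148*r^2 - 92*r + 240
(4) = -10.3774*m^5 - 10.2534*m^4 + 0.5495*m^3 + 2.3027*m^2 + 1.3701*m - 0.5605
(5) = s^4 + 2*s^3 - 39*s^2 - 148*s - 140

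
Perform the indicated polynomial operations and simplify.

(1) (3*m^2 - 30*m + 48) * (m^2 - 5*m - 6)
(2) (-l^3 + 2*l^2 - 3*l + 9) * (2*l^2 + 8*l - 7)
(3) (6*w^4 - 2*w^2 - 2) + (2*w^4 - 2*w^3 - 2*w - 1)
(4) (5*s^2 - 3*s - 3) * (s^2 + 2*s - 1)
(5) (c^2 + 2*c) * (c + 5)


(1) = 3*m^4 - 45*m^3 + 180*m^2 - 60*m - 288
(2) = -2*l^5 - 4*l^4 + 17*l^3 - 20*l^2 + 93*l - 63
(3) = 8*w^4 - 2*w^3 - 2*w^2 - 2*w - 3
(4) = 5*s^4 + 7*s^3 - 14*s^2 - 3*s + 3
(5) = c^3 + 7*c^2 + 10*c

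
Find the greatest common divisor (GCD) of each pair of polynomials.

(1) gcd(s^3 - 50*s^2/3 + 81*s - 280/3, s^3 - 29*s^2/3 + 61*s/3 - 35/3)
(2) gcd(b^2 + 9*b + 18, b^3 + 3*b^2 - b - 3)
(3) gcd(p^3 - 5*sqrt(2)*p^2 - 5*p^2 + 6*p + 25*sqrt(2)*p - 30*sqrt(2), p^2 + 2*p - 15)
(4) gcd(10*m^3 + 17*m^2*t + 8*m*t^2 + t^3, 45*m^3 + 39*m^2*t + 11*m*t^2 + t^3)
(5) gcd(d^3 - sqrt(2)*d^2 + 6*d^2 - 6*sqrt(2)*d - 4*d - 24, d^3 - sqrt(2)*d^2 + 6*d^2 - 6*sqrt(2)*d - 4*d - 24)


(1) = gcd((s - 8)*(s - 7)*(s - 5/3), (s - 7)*(s - 5/3)*(s - 1)) = s^2 - 26*s/3 + 35/3
(2) = gcd((b + 3)*(b + 6), (b - 1)*(b + 1)*(b + 3)) = b + 3
(3) = gcd((p - 3)*(p - 2)*(p - 5*sqrt(2)), (p - 3)*(p + 5)) = p - 3
(4) = 5*m + t
(5) = d^3 + d^2*(6 - sqrt(2)) + d*(-6*sqrt(2) - 4) - 24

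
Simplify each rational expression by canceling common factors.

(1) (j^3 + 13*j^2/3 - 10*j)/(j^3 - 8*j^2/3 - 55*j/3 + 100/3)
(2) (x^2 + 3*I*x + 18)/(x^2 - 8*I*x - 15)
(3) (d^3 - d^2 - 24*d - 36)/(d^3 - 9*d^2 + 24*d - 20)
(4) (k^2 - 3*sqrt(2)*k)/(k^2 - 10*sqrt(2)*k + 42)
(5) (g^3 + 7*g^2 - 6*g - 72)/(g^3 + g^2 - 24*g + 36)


(1) = (j^2 + 6*j)/(j^2 - j - 20)
(2) = (x + 6*I)/(x - 5*I)
(3) = (d^3 - d^2 - 24*d - 36)/(d^3 - 9*d^2 + 24*d - 20)
(4) = k/(k - 7*sqrt(2))
(5) = (g + 4)/(g - 2)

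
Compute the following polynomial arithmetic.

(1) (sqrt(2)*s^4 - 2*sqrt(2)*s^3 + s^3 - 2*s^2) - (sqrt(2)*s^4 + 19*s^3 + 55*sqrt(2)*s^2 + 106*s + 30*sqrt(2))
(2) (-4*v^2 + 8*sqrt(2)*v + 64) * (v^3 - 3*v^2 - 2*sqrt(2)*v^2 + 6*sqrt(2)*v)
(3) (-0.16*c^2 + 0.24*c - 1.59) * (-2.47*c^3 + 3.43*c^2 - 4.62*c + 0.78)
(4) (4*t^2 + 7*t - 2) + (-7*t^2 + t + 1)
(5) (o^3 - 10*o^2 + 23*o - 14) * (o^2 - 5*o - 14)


(1) = -18*s^3 - 2*sqrt(2)*s^3 - 55*sqrt(2)*s^2 - 2*s^2 - 106*s - 30*sqrt(2)
(2) = -4*v^5 + 12*v^4 + 16*sqrt(2)*v^4 - 48*sqrt(2)*v^3 + 32*v^3 - 128*sqrt(2)*v^2 - 96*v^2 + 384*sqrt(2)*v
(3) = 0.3952*c^5 - 1.1416*c^4 + 5.4897*c^3 - 6.6873*c^2 + 7.533*c - 1.2402
(4) = -3*t^2 + 8*t - 1
(5) = o^5 - 15*o^4 + 59*o^3 + 11*o^2 - 252*o + 196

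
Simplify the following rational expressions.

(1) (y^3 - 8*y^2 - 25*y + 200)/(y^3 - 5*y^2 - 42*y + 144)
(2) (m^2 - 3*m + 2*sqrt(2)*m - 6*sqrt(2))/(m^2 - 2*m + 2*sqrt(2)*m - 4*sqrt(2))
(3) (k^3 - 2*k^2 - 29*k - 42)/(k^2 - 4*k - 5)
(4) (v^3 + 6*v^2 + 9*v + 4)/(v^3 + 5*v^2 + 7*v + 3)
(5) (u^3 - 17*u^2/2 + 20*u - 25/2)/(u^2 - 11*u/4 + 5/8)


(1) = (y^2 - 25)/(y^2 + 3*y - 18)
(2) = (m - 3)/(m - 2)
(3) = (k^3 - 2*k^2 - 29*k - 42)/(k^2 - 4*k - 5)
(4) = (v + 4)/(v + 3)
(5) = (4*u^2 - 24*u + 20)/(4*u - 1)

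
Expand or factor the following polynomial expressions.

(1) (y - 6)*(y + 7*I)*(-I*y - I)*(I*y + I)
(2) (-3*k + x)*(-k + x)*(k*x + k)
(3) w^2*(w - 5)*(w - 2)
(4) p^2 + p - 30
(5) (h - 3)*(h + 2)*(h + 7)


(1) = y^4 - 4*y^3 + 7*I*y^3 - 11*y^2 - 28*I*y^2 - 6*y - 77*I*y - 42*I
(2) = 3*k^3*x + 3*k^3 - 4*k^2*x^2 - 4*k^2*x + k*x^3 + k*x^2
(3) = w^4 - 7*w^3 + 10*w^2
(4) = (p - 5)*(p + 6)
(5) = h^3 + 6*h^2 - 13*h - 42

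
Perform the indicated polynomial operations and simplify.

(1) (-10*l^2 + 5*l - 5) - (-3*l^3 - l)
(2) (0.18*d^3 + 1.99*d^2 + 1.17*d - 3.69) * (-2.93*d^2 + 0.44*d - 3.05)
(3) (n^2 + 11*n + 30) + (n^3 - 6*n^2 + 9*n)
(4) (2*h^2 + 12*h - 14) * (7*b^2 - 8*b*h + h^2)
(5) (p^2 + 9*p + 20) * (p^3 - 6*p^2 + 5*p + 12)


(1) = 3*l^3 - 10*l^2 + 6*l - 5
(2) = -0.5274*d^5 - 5.7515*d^4 - 3.1015*d^3 + 5.257*d^2 - 5.1921*d + 11.2545
(3) = n^3 - 5*n^2 + 20*n + 30
(4) = 14*b^2*h^2 + 84*b^2*h - 98*b^2 - 16*b*h^3 - 96*b*h^2 + 112*b*h + 2*h^4 + 12*h^3 - 14*h^2
(5) = p^5 + 3*p^4 - 29*p^3 - 63*p^2 + 208*p + 240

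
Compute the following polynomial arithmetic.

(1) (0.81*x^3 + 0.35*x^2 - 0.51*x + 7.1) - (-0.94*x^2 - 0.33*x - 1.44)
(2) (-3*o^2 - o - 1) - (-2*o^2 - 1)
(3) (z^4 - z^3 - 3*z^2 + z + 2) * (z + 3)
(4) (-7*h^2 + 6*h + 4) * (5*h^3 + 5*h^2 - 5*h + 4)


(1) = 0.81*x^3 + 1.29*x^2 - 0.18*x + 8.54
(2) = -o^2 - o
(3) = z^5 + 2*z^4 - 6*z^3 - 8*z^2 + 5*z + 6
(4) = -35*h^5 - 5*h^4 + 85*h^3 - 38*h^2 + 4*h + 16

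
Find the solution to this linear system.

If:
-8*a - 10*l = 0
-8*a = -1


Then:
a = 1/8
l = -1/10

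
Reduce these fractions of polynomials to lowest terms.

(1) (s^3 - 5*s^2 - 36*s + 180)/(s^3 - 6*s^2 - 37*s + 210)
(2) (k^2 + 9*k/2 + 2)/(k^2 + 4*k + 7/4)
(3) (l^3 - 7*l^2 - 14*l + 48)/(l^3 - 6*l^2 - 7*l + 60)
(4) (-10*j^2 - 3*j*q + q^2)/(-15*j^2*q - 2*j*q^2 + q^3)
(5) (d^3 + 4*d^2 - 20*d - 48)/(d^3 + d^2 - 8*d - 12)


(1) = (s - 6)/(s - 7)
(2) = (2*k + 8)/(2*k + 7)
(3) = (l^2 - 10*l + 16)/(l^2 - 9*l + 20)
(4) = (2*j + q)/(3*j*q + q^2)
(5) = (d^2 + 2*d - 24)/(d^2 - d - 6)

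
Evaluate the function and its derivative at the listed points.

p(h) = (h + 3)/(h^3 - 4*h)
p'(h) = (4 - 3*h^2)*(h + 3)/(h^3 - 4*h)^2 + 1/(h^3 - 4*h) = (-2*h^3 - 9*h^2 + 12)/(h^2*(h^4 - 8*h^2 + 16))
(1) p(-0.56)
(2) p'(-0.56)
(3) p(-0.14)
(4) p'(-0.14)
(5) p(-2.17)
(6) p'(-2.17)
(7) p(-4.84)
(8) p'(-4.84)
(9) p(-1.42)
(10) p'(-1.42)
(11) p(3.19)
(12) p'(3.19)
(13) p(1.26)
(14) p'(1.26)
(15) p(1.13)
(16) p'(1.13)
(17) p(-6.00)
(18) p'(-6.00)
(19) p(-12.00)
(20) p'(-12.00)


(1) = 1.18
(2) = 2.24
(3) = 5.13
(4) = 38.09
(5) = -0.54
(6) = -4.20
(7) = 0.02
(8) = 0.00
(9) = 0.56
(10) = -0.05
(11) = 0.31
(12) = -0.37
(13) = -1.40
(14) = -0.68
(15) = -1.34
(16) = -0.25
(17) = 0.02
(18) = 0.00
(19) = 0.01
(20) = 0.00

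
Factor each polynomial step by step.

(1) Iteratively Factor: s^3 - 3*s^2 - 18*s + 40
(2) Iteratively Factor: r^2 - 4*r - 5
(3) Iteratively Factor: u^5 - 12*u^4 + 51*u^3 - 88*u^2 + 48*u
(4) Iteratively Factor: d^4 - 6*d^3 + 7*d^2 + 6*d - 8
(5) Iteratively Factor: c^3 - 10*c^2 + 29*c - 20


(1) = (s - 2)*(s^2 - s - 20) = (s - 5)*(s - 2)*(s + 4)
(2) = (r + 1)*(r - 5)
(3) = (u - 1)*(u^4 - 11*u^3 + 40*u^2 - 48*u) = (u - 4)*(u - 1)*(u^3 - 7*u^2 + 12*u) = (u - 4)^2*(u - 1)*(u^2 - 3*u) = u*(u - 4)^2*(u - 1)*(u - 3)
(4) = (d - 1)*(d^3 - 5*d^2 + 2*d + 8) = (d - 2)*(d - 1)*(d^2 - 3*d - 4) = (d - 2)*(d - 1)*(d + 1)*(d - 4)
(5) = (c - 4)*(c^2 - 6*c + 5) = (c - 5)*(c - 4)*(c - 1)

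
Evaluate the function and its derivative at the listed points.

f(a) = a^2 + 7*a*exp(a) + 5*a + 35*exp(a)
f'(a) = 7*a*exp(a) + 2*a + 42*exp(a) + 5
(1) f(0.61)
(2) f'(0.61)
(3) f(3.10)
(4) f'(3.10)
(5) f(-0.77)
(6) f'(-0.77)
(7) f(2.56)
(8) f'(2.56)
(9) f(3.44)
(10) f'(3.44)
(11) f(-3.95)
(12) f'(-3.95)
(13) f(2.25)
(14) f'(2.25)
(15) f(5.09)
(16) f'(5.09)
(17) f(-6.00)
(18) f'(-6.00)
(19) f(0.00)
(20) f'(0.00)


(1) = 75.70
(2) = 91.38
(3) = 1283.73
(4) = 1425.21
(5) = 10.45
(6) = 20.41
(7) = 703.92
(8) = 785.23
(9) = 1871.56
(10) = 2072.71
(11) = -4.01
(12) = -2.62
(13) = 497.82
(14) = 557.42
(15) = 11520.95
(16) = 12621.50
(17) = 5.98
(18) = -7.00
(19) = 35.00
(20) = 47.00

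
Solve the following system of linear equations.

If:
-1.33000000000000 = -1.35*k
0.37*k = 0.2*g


Then:
g = 1.82
k = 0.99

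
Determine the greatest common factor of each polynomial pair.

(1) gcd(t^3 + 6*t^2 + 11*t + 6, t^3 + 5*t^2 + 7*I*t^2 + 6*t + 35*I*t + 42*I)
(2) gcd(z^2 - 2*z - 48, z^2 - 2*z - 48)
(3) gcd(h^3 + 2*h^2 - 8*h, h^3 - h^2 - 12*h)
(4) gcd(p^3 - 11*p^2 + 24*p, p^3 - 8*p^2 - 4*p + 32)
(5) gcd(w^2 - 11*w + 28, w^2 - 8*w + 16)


(1) = gcd((t + 1)*(t + 2)*(t + 3), (t + 2)*(t + 3)*(t + 7*I)) = t^2 + 5*t + 6
(2) = z^2 - 2*z - 48
(3) = gcd(h*(h - 2)*(h + 4), h*(h - 4)*(h + 3)) = h
(4) = p - 8
(5) = gcd((w - 7)*(w - 4), (w - 4)^2) = w - 4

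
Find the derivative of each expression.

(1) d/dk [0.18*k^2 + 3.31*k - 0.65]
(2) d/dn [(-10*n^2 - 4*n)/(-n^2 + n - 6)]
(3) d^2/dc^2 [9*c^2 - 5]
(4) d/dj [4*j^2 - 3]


(1) = 0.36*k + 3.31
(2) = 2*(-7*n^2 + 60*n + 12)/(n^4 - 2*n^3 + 13*n^2 - 12*n + 36)
(3) = 18
(4) = 8*j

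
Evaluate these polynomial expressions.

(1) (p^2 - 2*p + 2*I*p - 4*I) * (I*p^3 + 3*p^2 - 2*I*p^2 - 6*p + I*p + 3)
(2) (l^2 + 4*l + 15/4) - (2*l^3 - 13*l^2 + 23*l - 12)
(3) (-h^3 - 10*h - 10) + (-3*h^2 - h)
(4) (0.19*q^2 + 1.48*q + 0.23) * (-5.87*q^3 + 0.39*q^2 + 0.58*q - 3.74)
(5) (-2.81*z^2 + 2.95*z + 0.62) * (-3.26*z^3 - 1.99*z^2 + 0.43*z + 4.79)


(1) = I*p^5 + p^4 - 4*I*p^4 - 4*p^3 + 11*I*p^3 + 5*p^2 - 26*I*p^2 - 2*p + 30*I*p - 12*I
(2) = -2*l^3 + 14*l^2 - 19*l + 63/4
(3) = -h^3 - 3*h^2 - 11*h - 10
(4) = -1.1153*q^5 - 8.6135*q^4 - 0.6627*q^3 + 0.2375*q^2 - 5.4018*q - 0.8602
(5) = 9.1606*z^5 - 4.0251*z^4 - 9.1*z^3 - 13.4252*z^2 + 14.3971*z + 2.9698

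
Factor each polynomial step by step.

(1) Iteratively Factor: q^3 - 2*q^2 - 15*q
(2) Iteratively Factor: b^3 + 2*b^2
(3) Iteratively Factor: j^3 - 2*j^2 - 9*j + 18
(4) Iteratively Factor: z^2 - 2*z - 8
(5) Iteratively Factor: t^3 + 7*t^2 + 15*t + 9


(1) = (q + 3)*(q^2 - 5*q) = q*(q + 3)*(q - 5)
(2) = (b + 2)*(b^2) = b*(b + 2)*(b)
(3) = (j - 3)*(j^2 + j - 6) = (j - 3)*(j - 2)*(j + 3)
(4) = (z - 4)*(z + 2)
(5) = (t + 3)*(t^2 + 4*t + 3) = (t + 3)^2*(t + 1)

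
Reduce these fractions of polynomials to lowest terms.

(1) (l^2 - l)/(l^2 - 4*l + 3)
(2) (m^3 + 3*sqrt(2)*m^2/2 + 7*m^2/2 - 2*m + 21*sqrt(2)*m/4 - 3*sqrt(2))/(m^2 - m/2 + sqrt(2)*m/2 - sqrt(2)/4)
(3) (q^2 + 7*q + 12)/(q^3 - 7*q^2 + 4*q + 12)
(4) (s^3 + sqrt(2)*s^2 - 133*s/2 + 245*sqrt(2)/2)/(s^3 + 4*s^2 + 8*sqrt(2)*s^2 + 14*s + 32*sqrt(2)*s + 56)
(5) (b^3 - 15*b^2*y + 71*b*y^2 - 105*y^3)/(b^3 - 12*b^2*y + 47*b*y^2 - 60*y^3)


(1) = l/(l - 3)
(2) = (16*m^2 + m*(24*sqrt(2) + 64) + 96*sqrt(2))/(16*m + 8*sqrt(2))
(3) = (q^2 + 7*q + 12)/(q^3 - 7*q^2 + 4*q + 12)
(4) = (2*s^2 - 12*sqrt(2)*s + 35)/(2*s^2 + s*(2*sqrt(2) + 8) + 8*sqrt(2))
(5) = (-b + 7*y)/(-b + 4*y)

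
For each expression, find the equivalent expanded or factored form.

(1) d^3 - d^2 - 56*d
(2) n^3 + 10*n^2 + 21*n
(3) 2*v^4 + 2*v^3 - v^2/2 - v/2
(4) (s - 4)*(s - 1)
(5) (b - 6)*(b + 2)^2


(1) = d*(d - 8)*(d + 7)
(2) = n*(n + 3)*(n + 7)
(3) = v*(v - 1/2)*(sqrt(2)*v + sqrt(2)/2)*(sqrt(2)*v + sqrt(2))
(4) = s^2 - 5*s + 4
(5) = b^3 - 2*b^2 - 20*b - 24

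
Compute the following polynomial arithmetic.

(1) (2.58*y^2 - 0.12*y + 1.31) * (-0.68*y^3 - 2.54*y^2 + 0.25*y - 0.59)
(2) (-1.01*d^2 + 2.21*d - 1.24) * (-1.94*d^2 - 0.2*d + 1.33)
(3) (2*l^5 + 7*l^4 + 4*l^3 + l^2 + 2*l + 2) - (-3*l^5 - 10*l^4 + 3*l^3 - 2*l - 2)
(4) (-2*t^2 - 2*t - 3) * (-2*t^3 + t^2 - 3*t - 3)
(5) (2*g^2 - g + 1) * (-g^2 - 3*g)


(1) = -1.7544*y^5 - 6.4716*y^4 + 0.059*y^3 - 4.8796*y^2 + 0.3983*y - 0.7729
(2) = 1.9594*d^4 - 4.0854*d^3 + 0.6203*d^2 + 3.1873*d - 1.6492
(3) = 5*l^5 + 17*l^4 + l^3 + l^2 + 4*l + 4
(4) = 4*t^5 + 2*t^4 + 10*t^3 + 9*t^2 + 15*t + 9
(5) = -2*g^4 - 5*g^3 + 2*g^2 - 3*g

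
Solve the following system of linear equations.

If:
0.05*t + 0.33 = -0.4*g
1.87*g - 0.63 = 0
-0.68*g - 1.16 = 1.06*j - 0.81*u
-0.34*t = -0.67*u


Then:
g = 0.34
j = -4.91
t = -9.30
u = -4.72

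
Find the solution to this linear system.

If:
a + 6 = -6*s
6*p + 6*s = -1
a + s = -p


Then:
a = 1/6
p = 31/36
s = -37/36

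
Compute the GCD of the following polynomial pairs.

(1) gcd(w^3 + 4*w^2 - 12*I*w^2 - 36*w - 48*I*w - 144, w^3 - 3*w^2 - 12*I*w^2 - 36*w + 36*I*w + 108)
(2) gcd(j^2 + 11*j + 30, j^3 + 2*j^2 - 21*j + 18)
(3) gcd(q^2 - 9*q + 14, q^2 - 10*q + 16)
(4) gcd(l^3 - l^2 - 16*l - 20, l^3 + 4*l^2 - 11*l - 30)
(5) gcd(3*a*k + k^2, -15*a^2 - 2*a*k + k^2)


(1) = gcd((w + 4)*(w - 6*I)^2, (w - 3)*(w - 6*I)^2) = w^2 - 12*I*w - 36
(2) = gcd((j + 5)*(j + 6), (j - 3)*(j - 1)*(j + 6)) = j + 6
(3) = q - 2
(4) = gcd((l - 5)*(l + 2)^2, (l - 3)*(l + 2)*(l + 5)) = l + 2
(5) = 3*a + k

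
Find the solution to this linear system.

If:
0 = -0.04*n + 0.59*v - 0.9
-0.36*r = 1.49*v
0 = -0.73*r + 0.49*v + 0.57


Then:
n = -24.89
r = 0.67
v = -0.16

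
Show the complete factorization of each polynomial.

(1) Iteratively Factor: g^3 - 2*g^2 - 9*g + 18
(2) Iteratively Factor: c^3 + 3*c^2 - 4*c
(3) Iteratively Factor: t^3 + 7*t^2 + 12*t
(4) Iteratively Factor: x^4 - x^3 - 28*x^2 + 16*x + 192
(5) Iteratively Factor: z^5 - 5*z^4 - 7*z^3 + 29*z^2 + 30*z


(1) = (g + 3)*(g^2 - 5*g + 6) = (g - 3)*(g + 3)*(g - 2)
(2) = (c)*(c^2 + 3*c - 4) = c*(c + 4)*(c - 1)
(3) = (t)*(t^2 + 7*t + 12) = t*(t + 4)*(t + 3)
(4) = (x - 4)*(x^3 + 3*x^2 - 16*x - 48) = (x - 4)*(x + 3)*(x^2 - 16) = (x - 4)*(x + 3)*(x + 4)*(x - 4)
(5) = (z - 5)*(z^4 - 7*z^2 - 6*z) = (z - 5)*(z + 1)*(z^3 - z^2 - 6*z) = (z - 5)*(z - 3)*(z + 1)*(z^2 + 2*z) = z*(z - 5)*(z - 3)*(z + 1)*(z + 2)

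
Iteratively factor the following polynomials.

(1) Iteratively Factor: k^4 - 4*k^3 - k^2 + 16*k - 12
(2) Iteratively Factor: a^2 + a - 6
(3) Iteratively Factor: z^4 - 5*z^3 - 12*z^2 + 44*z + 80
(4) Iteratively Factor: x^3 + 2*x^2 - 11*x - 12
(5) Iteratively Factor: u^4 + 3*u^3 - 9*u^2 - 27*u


(1) = (k - 3)*(k^3 - k^2 - 4*k + 4) = (k - 3)*(k - 1)*(k^2 - 4) = (k - 3)*(k - 1)*(k + 2)*(k - 2)
(2) = (a + 3)*(a - 2)
(3) = (z + 2)*(z^3 - 7*z^2 + 2*z + 40) = (z - 5)*(z + 2)*(z^2 - 2*z - 8) = (z - 5)*(z + 2)^2*(z - 4)
(4) = (x + 4)*(x^2 - 2*x - 3) = (x + 1)*(x + 4)*(x - 3)
(5) = (u)*(u^3 + 3*u^2 - 9*u - 27) = u*(u + 3)*(u^2 - 9) = u*(u + 3)^2*(u - 3)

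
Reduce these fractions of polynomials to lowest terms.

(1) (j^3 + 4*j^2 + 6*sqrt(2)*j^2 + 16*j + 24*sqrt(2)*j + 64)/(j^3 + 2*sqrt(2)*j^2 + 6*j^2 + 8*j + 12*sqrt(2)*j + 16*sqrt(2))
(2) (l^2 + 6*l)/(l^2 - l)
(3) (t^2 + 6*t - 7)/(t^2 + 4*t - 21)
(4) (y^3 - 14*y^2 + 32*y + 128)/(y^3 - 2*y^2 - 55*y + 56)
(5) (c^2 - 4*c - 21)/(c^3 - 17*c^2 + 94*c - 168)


(1) = (j + 4*sqrt(2))/(j + 2)
(2) = (l + 6)/(l - 1)
(3) = (t - 1)/(t - 3)
(4) = (y^2 - 6*y - 16)/(y^2 + 6*y - 7)
(5) = (c + 3)/(c^2 - 10*c + 24)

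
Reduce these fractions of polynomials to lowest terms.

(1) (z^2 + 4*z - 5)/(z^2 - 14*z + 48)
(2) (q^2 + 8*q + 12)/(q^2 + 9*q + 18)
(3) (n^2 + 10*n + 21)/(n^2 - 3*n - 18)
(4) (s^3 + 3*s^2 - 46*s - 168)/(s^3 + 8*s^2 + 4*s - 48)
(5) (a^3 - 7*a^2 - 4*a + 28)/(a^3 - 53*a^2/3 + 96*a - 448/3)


(1) = (z^2 + 4*z - 5)/(z^2 - 14*z + 48)
(2) = (q + 2)/(q + 3)
(3) = (n + 7)/(n - 6)
(4) = (s - 7)/(s - 2)
(5) = (3*a^2 - 12)/(3*a^2 - 32*a + 64)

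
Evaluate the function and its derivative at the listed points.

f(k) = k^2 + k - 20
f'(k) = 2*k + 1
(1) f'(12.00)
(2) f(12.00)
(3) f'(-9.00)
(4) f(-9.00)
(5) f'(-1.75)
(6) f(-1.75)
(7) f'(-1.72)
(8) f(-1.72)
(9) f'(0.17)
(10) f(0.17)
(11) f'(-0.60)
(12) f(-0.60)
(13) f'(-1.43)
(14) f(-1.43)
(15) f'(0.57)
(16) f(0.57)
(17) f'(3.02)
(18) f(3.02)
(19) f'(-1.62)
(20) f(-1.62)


(1) = 25.00
(2) = 136.00
(3) = -17.00
(4) = 52.00
(5) = -2.50
(6) = -18.69
(7) = -2.44
(8) = -18.76
(9) = 1.34
(10) = -19.80
(11) = -0.20
(12) = -20.24
(13) = -1.86
(14) = -19.39
(15) = 2.14
(16) = -19.11
(17) = 7.04
(18) = -7.86
(19) = -2.24
(20) = -19.00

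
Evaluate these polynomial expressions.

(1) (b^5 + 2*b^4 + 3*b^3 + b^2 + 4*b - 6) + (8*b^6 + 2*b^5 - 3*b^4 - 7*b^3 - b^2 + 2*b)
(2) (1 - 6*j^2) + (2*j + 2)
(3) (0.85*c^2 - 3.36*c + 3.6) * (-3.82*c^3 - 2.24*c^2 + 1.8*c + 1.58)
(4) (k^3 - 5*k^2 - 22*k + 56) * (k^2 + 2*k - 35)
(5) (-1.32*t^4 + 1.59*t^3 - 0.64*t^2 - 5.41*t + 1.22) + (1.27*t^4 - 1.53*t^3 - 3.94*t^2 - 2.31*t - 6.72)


(1) = 8*b^6 + 3*b^5 - b^4 - 4*b^3 + 6*b - 6
(2) = -6*j^2 + 2*j + 3
(3) = -3.247*c^5 + 10.9312*c^4 - 4.6956*c^3 - 12.769*c^2 + 1.1712*c + 5.688
(4) = k^5 - 3*k^4 - 67*k^3 + 187*k^2 + 882*k - 1960
(5) = -0.05*t^4 + 0.06*t^3 - 4.58*t^2 - 7.72*t - 5.5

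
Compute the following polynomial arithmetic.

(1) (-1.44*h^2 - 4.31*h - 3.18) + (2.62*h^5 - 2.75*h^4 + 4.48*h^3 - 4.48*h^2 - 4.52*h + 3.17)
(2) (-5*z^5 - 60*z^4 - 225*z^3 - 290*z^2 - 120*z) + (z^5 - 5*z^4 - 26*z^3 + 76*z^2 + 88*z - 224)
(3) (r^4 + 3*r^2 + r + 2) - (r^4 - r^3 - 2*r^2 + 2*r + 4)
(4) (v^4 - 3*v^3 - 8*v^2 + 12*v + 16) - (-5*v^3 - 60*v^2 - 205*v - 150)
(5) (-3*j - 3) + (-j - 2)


(1) = 2.62*h^5 - 2.75*h^4 + 4.48*h^3 - 5.92*h^2 - 8.83*h - 0.01
(2) = -4*z^5 - 65*z^4 - 251*z^3 - 214*z^2 - 32*z - 224
(3) = r^3 + 5*r^2 - r - 2
(4) = v^4 + 2*v^3 + 52*v^2 + 217*v + 166
(5) = -4*j - 5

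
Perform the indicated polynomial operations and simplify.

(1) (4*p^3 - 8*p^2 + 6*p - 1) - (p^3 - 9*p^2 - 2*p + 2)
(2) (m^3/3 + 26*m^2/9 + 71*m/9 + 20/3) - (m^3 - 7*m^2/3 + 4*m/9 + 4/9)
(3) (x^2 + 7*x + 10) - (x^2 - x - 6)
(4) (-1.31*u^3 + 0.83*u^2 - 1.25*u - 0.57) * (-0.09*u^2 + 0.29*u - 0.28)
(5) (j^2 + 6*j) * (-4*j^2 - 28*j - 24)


(1) = 3*p^3 + p^2 + 8*p - 3
(2) = -2*m^3/3 + 47*m^2/9 + 67*m/9 + 56/9
(3) = 8*x + 16
(4) = 0.1179*u^5 - 0.4546*u^4 + 0.72*u^3 - 0.5436*u^2 + 0.1847*u + 0.1596
(5) = -4*j^4 - 52*j^3 - 192*j^2 - 144*j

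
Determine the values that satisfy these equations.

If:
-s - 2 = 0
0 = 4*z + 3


Then:
s = -2
z = -3/4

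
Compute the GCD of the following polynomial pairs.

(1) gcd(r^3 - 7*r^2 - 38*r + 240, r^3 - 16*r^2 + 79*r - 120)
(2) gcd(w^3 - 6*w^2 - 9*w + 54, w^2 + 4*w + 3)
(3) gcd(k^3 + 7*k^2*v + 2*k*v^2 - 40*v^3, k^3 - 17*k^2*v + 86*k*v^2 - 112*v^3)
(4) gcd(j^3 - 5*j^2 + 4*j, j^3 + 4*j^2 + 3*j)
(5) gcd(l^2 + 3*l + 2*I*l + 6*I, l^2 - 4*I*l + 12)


(1) = gcd((r - 8)*(r - 5)*(r + 6), (r - 8)*(r - 5)*(r - 3)) = r^2 - 13*r + 40
(2) = gcd((w - 6)*(w - 3)*(w + 3), (w + 1)*(w + 3)) = w + 3
(3) = gcd((k - 2*v)*(k + 4*v)*(k + 5*v), (k - 8*v)*(k - 7*v)*(k - 2*v)) = -k + 2*v
(4) = gcd(j*(j - 4)*(j - 1), j*(j + 1)*(j + 3)) = j
(5) = l + 2*I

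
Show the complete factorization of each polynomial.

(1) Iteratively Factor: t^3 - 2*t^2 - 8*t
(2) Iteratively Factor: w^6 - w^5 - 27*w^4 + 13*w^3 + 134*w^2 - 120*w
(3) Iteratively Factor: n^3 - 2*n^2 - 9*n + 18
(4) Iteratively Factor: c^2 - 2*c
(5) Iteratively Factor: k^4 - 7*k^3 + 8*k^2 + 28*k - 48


(1) = (t - 4)*(t^2 + 2*t) = t*(t - 4)*(t + 2)
(2) = (w - 5)*(w^5 + 4*w^4 - 7*w^3 - 22*w^2 + 24*w) = (w - 5)*(w + 4)*(w^4 - 7*w^2 + 6*w) = w*(w - 5)*(w + 4)*(w^3 - 7*w + 6) = w*(w - 5)*(w + 3)*(w + 4)*(w^2 - 3*w + 2) = w*(w - 5)*(w - 2)*(w + 3)*(w + 4)*(w - 1)
(3) = (n + 3)*(n^2 - 5*n + 6) = (n - 3)*(n + 3)*(n - 2)
(4) = (c - 2)*(c)
(5) = (k + 2)*(k^3 - 9*k^2 + 26*k - 24) = (k - 2)*(k + 2)*(k^2 - 7*k + 12) = (k - 3)*(k - 2)*(k + 2)*(k - 4)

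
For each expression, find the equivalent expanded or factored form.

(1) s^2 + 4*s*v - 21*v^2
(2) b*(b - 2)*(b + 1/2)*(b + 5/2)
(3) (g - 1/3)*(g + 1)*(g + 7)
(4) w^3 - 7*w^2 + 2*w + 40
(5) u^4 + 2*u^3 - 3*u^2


(1) = (s - 3*v)*(s + 7*v)
(2) = b^4 + b^3 - 19*b^2/4 - 5*b/2
(3) = g^3 + 23*g^2/3 + 13*g/3 - 7/3
(4) = (w - 5)*(w - 4)*(w + 2)
(5) = u^2*(u - 1)*(u + 3)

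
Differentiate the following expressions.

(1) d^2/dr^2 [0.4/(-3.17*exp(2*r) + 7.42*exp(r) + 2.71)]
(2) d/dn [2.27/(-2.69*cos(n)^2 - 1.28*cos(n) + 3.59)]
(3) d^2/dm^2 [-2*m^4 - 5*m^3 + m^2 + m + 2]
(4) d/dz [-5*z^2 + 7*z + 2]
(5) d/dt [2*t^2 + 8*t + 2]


(1) = ((5.072*exp(r) - 2.968)*(-3.17*exp(2*r) + 7.42*exp(r) + 2.71) + 0.4*(6.34*exp(r) - 7.42)*(12.68*exp(r) - 14.84)*exp(r))*exp(r)/(-3.17*exp(2*r) + 7.42*exp(r) + 2.71)^3
(2) = -(12.2126*cos(n) + 2.9056)*sin(n)/(2.69*cos(n)^2 + 1.28*cos(n) - 3.59)^2
(3) = -24*m^2 - 30*m + 2
(4) = 7 - 10*z
(5) = 4*t + 8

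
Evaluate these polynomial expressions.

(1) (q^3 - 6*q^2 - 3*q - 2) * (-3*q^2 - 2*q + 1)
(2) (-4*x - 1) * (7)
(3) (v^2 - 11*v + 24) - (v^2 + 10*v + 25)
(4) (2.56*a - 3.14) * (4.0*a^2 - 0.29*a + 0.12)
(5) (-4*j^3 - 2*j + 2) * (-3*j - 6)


(1) = -3*q^5 + 16*q^4 + 22*q^3 + 6*q^2 + q - 2
(2) = -28*x - 7
(3) = -21*v - 1
(4) = 10.24*a^3 - 13.3024*a^2 + 1.2178*a - 0.3768
(5) = 12*j^4 + 24*j^3 + 6*j^2 + 6*j - 12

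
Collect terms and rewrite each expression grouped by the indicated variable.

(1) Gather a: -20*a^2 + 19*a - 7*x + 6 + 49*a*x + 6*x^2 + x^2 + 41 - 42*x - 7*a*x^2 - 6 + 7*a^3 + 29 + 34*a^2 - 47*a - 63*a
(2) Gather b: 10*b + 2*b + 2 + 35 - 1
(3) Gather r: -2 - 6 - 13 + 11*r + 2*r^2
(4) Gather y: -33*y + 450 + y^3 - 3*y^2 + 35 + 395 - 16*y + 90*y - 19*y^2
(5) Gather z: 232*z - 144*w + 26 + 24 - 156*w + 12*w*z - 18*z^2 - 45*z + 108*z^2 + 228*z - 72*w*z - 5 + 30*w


(1) = 7*a^3 + 14*a^2 + a*(-7*x^2 + 49*x - 91) + 7*x^2 - 49*x + 70
(2) = 12*b + 36
(3) = 2*r^2 + 11*r - 21
(4) = y^3 - 22*y^2 + 41*y + 880
(5) = -270*w + 90*z^2 + z*(415 - 60*w) + 45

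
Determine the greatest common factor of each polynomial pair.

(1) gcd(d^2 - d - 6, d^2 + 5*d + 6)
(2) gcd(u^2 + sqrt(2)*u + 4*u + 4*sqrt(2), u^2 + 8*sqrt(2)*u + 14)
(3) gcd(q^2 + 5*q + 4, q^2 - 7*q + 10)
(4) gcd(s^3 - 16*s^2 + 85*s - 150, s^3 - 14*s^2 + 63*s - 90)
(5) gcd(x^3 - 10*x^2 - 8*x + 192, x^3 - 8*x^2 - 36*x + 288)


(1) = d + 2
(2) = gcd((u + 4)*(u + sqrt(2)), (u + sqrt(2))*(u + 7*sqrt(2))) = u + sqrt(2)
(3) = 1
(4) = s^2 - 11*s + 30
(5) = x^2 - 14*x + 48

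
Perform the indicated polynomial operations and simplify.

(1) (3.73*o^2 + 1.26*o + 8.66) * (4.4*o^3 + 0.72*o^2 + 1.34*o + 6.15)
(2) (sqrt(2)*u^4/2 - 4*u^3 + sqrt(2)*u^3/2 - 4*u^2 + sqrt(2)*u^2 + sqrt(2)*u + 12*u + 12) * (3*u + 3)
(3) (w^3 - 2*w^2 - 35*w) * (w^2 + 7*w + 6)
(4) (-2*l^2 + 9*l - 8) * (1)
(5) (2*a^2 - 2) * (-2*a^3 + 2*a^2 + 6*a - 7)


(1) = 16.412*o^5 + 8.2296*o^4 + 44.0094*o^3 + 30.8631*o^2 + 19.3534*o + 53.259
(2) = 3*sqrt(2)*u^5/2 - 12*u^4 + 3*sqrt(2)*u^4 - 24*u^3 + 9*sqrt(2)*u^3/2 + 6*sqrt(2)*u^2 + 24*u^2 + 3*sqrt(2)*u + 72*u + 36
(3) = w^5 + 5*w^4 - 43*w^3 - 257*w^2 - 210*w
(4) = -2*l^2 + 9*l - 8
(5) = -4*a^5 + 4*a^4 + 16*a^3 - 18*a^2 - 12*a + 14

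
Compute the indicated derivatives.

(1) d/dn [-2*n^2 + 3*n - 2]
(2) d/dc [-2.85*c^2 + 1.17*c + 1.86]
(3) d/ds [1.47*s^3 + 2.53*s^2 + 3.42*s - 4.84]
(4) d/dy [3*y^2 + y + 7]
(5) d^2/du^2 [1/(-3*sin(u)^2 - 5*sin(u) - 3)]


(1) = 3 - 4*n
(2) = 1.17 - 5.7*c
(3) = 4.41*s^2 + 5.06*s + 3.42
(4) = 6*y + 1
(5) = (36*sin(u)^4 + 45*sin(u)^3 - 65*sin(u)^2 - 105*sin(u) - 32)/(3*sin(u)^2 + 5*sin(u) + 3)^3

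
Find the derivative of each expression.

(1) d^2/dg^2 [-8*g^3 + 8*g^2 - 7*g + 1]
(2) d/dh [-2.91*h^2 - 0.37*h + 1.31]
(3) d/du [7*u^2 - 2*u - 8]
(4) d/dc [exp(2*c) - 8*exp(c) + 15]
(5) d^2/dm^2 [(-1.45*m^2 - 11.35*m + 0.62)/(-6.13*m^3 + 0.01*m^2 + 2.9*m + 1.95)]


(1) = 16 - 48*g
(2) = -5.82*h - 0.37
(3) = 14*u - 2
(4) = 2*(exp(c) - 4)*exp(c)
(5) = (108.97301*m^6 + 2558.98689*m^5 - 129.086766*m^4 + 646.720216*m^3 + 1694.027118*m^2 - 45.90285*m - 127.74547)/(230.346397*m^9 - 1.127307*m^8 - 326.917191*m^7 - 218.758246*m^6 + 155.37624*m^5 + 207.738015*m^4 + 45.199675*m^3 - 49.312575*m^2 - 33.08175*m - 7.414875)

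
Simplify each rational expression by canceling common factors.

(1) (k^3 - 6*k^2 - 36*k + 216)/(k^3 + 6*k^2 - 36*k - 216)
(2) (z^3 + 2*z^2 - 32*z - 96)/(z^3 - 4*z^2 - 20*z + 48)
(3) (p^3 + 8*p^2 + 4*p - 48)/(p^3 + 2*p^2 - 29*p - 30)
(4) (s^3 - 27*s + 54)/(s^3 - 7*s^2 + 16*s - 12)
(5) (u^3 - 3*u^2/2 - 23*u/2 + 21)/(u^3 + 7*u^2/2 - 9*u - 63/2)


(1) = (k - 6)/(k + 6)
(2) = (z + 4)/(z - 2)
(3) = (p^2 + 2*p - 8)/(p^2 - 4*p - 5)
(4) = (s^2 + 3*s - 18)/(s^2 - 4*s + 4)
(5) = (u - 2)/(u + 3)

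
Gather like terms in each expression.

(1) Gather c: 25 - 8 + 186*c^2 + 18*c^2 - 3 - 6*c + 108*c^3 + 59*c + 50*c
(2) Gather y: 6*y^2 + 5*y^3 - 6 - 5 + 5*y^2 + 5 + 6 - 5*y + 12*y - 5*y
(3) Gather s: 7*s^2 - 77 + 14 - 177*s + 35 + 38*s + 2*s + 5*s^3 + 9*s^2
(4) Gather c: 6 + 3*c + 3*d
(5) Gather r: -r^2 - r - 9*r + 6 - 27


(1) = 108*c^3 + 204*c^2 + 103*c + 14
(2) = 5*y^3 + 11*y^2 + 2*y
(3) = 5*s^3 + 16*s^2 - 137*s - 28
(4) = 3*c + 3*d + 6
(5) = -r^2 - 10*r - 21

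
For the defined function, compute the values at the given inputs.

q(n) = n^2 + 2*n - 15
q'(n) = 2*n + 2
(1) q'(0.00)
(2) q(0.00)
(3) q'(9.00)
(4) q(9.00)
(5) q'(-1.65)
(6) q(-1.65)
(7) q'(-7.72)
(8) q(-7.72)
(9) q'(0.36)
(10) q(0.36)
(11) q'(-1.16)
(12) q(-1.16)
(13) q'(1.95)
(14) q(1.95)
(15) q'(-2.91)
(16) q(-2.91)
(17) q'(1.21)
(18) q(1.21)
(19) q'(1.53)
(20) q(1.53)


(1) = 2.00
(2) = -15.00
(3) = 20.00
(4) = 84.00
(5) = -1.30
(6) = -15.58
(7) = -13.44
(8) = 29.16
(9) = 2.72
(10) = -14.15
(11) = -0.32
(12) = -15.97
(13) = 5.90
(14) = -7.30
(15) = -3.82
(16) = -12.35
(17) = 4.42
(18) = -11.12
(19) = 5.06
(20) = -9.60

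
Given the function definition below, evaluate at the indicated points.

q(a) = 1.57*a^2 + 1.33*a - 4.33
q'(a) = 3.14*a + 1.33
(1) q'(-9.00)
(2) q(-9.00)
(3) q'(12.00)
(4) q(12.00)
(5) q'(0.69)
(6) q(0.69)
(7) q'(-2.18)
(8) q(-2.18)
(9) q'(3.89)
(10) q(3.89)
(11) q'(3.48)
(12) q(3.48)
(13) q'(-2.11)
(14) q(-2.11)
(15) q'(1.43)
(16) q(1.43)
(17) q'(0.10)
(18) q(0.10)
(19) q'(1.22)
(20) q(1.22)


(1) = -26.93
(2) = 110.87
(3) = 39.01
(4) = 237.71
(5) = 3.50
(6) = -2.66
(7) = -5.52
(8) = 0.23
(9) = 13.54
(10) = 24.60
(11) = 12.26
(12) = 19.31
(13) = -5.30
(14) = -0.15
(15) = 5.82
(16) = 0.78
(17) = 1.64
(18) = -4.18
(19) = 5.16
(20) = -0.37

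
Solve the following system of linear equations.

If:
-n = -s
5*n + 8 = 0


Then:
n = -8/5
s = -8/5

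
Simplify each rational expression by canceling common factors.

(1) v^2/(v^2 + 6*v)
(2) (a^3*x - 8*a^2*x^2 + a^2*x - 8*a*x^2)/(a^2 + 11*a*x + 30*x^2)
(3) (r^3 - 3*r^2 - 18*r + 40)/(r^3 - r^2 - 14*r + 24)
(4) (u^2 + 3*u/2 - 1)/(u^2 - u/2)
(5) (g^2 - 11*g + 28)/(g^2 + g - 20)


(1) = v/(v + 6)
(2) = (a^3*x - 8*a^2*x^2 + a^2*x - 8*a*x^2)/(a^2 + 11*a*x + 30*x^2)
(3) = (r - 5)/(r - 3)
(4) = (u + 2)/u
(5) = (g - 7)/(g + 5)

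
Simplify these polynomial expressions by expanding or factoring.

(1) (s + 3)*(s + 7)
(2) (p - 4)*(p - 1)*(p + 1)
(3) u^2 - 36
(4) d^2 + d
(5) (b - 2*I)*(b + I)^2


(1) = s^2 + 10*s + 21
(2) = p^3 - 4*p^2 - p + 4
(3) = (u - 6)*(u + 6)
(4) = d*(d + 1)
(5) = b^3 + 3*b + 2*I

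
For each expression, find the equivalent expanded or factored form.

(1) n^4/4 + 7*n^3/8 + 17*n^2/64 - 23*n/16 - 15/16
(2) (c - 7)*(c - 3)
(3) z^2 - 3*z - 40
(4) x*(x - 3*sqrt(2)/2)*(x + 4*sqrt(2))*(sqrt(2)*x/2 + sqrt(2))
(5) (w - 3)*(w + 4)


(1) = (n/4 + 1/2)*(n - 5/4)*(n + 3/4)*(n + 2)
(2) = c^2 - 10*c + 21
(3) = (z - 8)*(z + 5)
(4) = sqrt(2)*x^4/2 + sqrt(2)*x^3 + 5*x^3/2 - 6*sqrt(2)*x^2 + 5*x^2 - 12*sqrt(2)*x
(5) = w^2 + w - 12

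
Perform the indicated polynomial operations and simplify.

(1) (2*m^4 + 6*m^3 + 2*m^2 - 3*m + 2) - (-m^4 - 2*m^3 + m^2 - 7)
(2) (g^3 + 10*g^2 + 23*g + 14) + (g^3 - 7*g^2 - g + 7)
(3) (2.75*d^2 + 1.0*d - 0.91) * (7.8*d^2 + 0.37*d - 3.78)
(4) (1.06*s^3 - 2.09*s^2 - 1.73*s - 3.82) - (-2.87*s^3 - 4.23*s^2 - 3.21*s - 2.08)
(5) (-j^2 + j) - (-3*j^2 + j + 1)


(1) = 3*m^4 + 8*m^3 + m^2 - 3*m + 9
(2) = 2*g^3 + 3*g^2 + 22*g + 21
(3) = 21.45*d^4 + 8.8175*d^3 - 17.123*d^2 - 4.1167*d + 3.4398
(4) = 3.93*s^3 + 2.14*s^2 + 1.48*s - 1.74
(5) = 2*j^2 - 1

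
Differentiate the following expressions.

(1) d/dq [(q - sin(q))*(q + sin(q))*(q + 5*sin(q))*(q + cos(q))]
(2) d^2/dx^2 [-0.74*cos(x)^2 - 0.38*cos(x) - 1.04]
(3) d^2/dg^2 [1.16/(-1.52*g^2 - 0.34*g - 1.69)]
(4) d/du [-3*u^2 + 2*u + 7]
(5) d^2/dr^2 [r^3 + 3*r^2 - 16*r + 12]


(1) = -(q - sin(q))*(q + sin(q))*(q + 5*sin(q))*(sin(q) - 1) + (q - sin(q))*(q + sin(q))*(q + cos(q))*(5*cos(q) + 1) + (q - sin(q))*(q + 5*sin(q))*(q + cos(q))*(cos(q) + 1) - (q + sin(q))*(q + 5*sin(q))*(q + cos(q))*(cos(q) - 1)
(2) = 0.38*cos(x) + 1.48*cos(2*x)
(3) = (5.360128*g^2 + 1.198976*g - 1.16*(3.04*g + 0.34)*(6.08*g + 0.68) + 5.959616)/(1.52*g^2 + 0.34*g + 1.69)^3
(4) = 2 - 6*u
(5) = 6*r + 6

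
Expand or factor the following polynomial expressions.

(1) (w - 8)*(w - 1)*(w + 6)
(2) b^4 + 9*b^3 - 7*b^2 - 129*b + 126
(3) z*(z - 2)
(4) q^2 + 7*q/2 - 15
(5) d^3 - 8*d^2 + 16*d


(1) = w^3 - 3*w^2 - 46*w + 48
(2) = (b - 3)*(b - 1)*(b + 6)*(b + 7)
(3) = z^2 - 2*z
(4) = (q - 5/2)*(q + 6)
(5) = d*(d - 4)^2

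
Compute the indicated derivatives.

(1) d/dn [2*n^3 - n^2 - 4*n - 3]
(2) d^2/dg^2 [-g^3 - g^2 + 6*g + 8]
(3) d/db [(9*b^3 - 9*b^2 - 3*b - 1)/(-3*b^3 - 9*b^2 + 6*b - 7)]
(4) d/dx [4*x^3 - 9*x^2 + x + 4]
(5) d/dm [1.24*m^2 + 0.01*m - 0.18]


(1) = 6*n^2 - 2*n - 4
(2) = -6*g - 2
(3) = 9*(-12*b^4 + 10*b^3 - 31*b^2 + 12*b + 3)/(9*b^6 + 54*b^5 + 45*b^4 - 66*b^3 + 162*b^2 - 84*b + 49)
(4) = 12*x^2 - 18*x + 1
(5) = 2.48*m + 0.01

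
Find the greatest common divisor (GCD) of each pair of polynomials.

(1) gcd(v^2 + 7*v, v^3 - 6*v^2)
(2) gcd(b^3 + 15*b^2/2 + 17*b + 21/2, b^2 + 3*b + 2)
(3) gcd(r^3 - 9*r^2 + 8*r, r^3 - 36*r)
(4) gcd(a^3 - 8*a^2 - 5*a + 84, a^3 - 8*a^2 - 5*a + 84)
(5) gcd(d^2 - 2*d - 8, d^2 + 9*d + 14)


(1) = gcd(v*(v + 7), v^2*(v - 6)) = v
(2) = b + 1
(3) = gcd(r*(r - 8)*(r - 1), r*(r - 6)*(r + 6)) = r
(4) = a^3 - 8*a^2 - 5*a + 84
(5) = gcd((d - 4)*(d + 2), (d + 2)*(d + 7)) = d + 2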